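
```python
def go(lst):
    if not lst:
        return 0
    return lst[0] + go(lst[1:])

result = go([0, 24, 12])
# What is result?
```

0 + 24 + 12 + 0 = 36

Answer: 36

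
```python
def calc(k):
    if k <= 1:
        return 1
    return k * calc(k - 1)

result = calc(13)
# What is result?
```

calc(13) = 13 * 12 * 11 * 10 * 9 * 8 * 7 * 6 * 5 * 4 * 3 * 2 * 1 = 6227020800

Answer: 6227020800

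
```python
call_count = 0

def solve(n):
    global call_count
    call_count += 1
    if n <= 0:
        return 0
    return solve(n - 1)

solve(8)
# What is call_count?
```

Linear recursion stepping by 1: 9 calls from n=8 down to ≤0.

Answer: 9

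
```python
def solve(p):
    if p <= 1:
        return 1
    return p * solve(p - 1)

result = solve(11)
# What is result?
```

solve(11) = 11 * 10 * 9 * 8 * 7 * 6 * 5 * 4 * 3 * 2 * 1 = 39916800

Answer: 39916800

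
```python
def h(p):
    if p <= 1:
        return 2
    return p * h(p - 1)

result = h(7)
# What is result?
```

h(7) = 7 * 6 * 5 * 4 * 3 * 2 * 2 = 10080

Answer: 10080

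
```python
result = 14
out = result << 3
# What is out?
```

Trace:
`result = 14` → result = 14
`out = result << 3` → out = 112
So out = 112

Answer: 112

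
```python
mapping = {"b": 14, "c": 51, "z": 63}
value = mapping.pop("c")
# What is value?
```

Trace:
`mapping = {"b": 14, "c": 51, "z": 63}` → mapping = {'b': 14, 'c': 51, 'z': 63}
`value = mapping.pop("c")` → mapping = {'b': 14, 'z': 63}; value = 51
So value = 51

Answer: 51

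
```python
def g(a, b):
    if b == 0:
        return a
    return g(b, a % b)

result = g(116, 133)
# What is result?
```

g(116, 133) -> g(133, 116) -> g(116, 17) -> g(17, 14) -> g(14, 3) -> g(3, 2) -> g(2, 1) -> g(1, 0) -> 1

Answer: 1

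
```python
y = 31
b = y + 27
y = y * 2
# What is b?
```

Trace:
`y = 31` → y = 31
`b = y + 27` → b = 58
`y = y * 2` → y = 62
So b = 58

Answer: 58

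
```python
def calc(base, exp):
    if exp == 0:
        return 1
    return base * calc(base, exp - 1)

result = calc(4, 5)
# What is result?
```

calc(4, 5) = 4 * 4 * 4 * 4 * 4 = 1024

Answer: 1024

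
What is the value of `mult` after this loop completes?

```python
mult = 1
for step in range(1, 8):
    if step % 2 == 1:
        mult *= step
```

Product of odd numbers 1 to 7
`mult` takes the values: 1 → 3 → 15 → 105

Answer: 105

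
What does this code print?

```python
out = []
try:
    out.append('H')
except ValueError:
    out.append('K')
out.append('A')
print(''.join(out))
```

Execution trace: 'H' (try body, no exception) → 'A' (after the try/except). Output: HA

Answer: HA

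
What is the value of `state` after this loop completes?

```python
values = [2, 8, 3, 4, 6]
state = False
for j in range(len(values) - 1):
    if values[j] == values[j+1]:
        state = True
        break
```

Check consecutive duplicates in [2, 8, 3, 4, 6]
`state` takes the values: False

Answer: False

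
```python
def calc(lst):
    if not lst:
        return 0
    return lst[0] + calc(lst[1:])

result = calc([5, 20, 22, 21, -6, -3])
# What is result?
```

5 + 20 + 22 + 21 + (-6) + (-3) + 0 = 59

Answer: 59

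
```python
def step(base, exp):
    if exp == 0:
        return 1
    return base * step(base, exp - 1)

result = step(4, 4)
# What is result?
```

step(4, 4) = 4 * 4 * 4 * 4 = 256

Answer: 256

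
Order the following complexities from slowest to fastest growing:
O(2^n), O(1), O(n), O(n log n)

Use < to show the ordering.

Ordered by growth rate: O(1) < O(n) < O(n log n) < O(2^n)

Answer: O(1) < O(n) < O(n log n) < O(2^n)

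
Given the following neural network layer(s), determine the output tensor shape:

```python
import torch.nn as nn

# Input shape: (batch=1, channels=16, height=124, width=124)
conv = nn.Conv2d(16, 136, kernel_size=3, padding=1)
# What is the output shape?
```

Input: (1, 16, 124, 124) -> Output: (1, 136, 124, 124)

Answer: (1, 136, 124, 124)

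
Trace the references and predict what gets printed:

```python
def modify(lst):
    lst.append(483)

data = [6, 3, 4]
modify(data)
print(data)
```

Key concept: function modifies passed list.
Step by step:
`data = [6, 3, 4]` → data = [6, 3, 4]
`modify(data)` → data = [6, 3, 4, 483]
`print(data)` → prints [6, 3, 4, 483]

Answer: [6, 3, 4, 483]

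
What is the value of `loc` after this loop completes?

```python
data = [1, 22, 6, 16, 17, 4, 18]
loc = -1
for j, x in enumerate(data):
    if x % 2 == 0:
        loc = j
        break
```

First even number index in [1, 22, 6, 16, 17, 4, 18]
`loc` takes the values: -1 → 1

Answer: 1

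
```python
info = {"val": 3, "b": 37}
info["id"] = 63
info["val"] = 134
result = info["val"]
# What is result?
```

Trace:
`info = {"val": 3, "b": 37}` → info = {'val': 3, 'b': 37}
`info["id"] = 63` → info = {'val': 3, 'b': 37, 'id': 63}
`info["val"] = 134` → info = {'val': 134, 'b': 37, 'id': 63}
`result = info["val"]` → result = 134
So result = 134

Answer: 134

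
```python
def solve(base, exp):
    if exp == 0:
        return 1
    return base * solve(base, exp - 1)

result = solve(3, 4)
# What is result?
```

solve(3, 4) = 3 * 3 * 3 * 3 = 81

Answer: 81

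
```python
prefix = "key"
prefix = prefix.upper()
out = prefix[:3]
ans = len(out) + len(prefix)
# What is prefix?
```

Trace:
`prefix = "key"` → prefix = 'key'
`prefix = prefix.upper()` → prefix = 'KEY'
`out = prefix[:3]` → out = 'KEY'
`ans = len(out) + len(prefix)` → ans = 6
So prefix = 'KEY'

Answer: 'KEY'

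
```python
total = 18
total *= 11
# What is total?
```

Trace:
`total = 18` → total = 18
`total *= 11` → total = 198
So total = 198

Answer: 198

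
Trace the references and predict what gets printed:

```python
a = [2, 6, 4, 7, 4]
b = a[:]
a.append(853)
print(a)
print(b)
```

Key concept: slice [:] creates copy.
Step by step:
`a = [2, 6, 4, 7, 4]` → a = [2, 6, 4, 7, 4]
`b = a[:]` → b = [2, 6, 4, 7, 4]
`a.append(853)` → a = [2, 6, 4, 7, 4, 853]
`print(a)` → prints [2, 6, 4, 7, 4, 853]
`print(b)` → prints [2, 6, 4, 7, 4]

Answer:
[2, 6, 4, 7, 4, 853]
[2, 6, 4, 7, 4]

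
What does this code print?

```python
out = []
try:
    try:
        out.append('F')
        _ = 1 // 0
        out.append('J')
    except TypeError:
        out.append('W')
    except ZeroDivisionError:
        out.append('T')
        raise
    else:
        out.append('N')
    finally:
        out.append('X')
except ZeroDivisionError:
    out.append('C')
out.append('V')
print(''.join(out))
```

Execution trace: 'F' (inner try body) → 'T' (inner except ZeroDivisionError) → 'X' (inner finally) → 'C' (outer except ZeroDivisionError) → 'V' (after the try/except). Output: FTXCV

Answer: FTXCV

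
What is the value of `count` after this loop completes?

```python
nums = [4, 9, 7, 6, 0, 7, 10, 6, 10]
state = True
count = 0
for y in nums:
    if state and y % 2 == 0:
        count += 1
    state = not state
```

Count even values at even positions
`count` takes the values: 0 → 1 → 2 → 3 → 4

Answer: 4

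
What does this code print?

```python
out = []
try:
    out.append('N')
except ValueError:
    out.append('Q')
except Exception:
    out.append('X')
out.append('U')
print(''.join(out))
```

Execution trace: 'N' (try body, no exception) → 'U' (after the try/except). Output: NU

Answer: NU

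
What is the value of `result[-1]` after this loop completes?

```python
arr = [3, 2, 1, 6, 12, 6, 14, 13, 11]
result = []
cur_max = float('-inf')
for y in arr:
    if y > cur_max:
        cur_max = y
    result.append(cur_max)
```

Running max ends at 14
`result` takes the values: [] → [3] → [3, 3] → [3, 3, 3] → [3, 3, 3, 6] → [3, 3, 3, 6, 12] → [3, 3, 3, 6, 12, 12] → [3, 3, 3, 6, 12, 12, 14] → [3, 3, 3, 6, 12, 12, 14, 14] → [3, 3, 3, 6, 12, 12, 14, 14, 14]
So `result[-1]` = 14

Answer: 14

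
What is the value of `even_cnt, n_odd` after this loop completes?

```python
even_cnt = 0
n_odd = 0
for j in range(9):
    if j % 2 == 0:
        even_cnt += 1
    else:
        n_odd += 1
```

Count evens and odds in range(9)
`even_cnt, n_odd` takes the values: (0, 0) → (1, 0) → (1, 1) → (2, 1) → (2, 2) → (3, 2) → (3, 3) → (4, 3) → (4, 4) → (5, 4)

Answer: 5, 4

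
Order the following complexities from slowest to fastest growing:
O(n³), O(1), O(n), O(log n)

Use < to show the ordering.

Ordered by growth rate: O(1) < O(log n) < O(n) < O(n³)

Answer: O(1) < O(log n) < O(n) < O(n³)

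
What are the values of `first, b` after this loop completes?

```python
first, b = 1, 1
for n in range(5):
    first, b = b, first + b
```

Fibonacci: after 5 iterations
`first, b` takes the values: (1, 1) → (1, 2) → (2, 3) → (3, 5) → (5, 8) → (8, 13)

Answer: 8, 13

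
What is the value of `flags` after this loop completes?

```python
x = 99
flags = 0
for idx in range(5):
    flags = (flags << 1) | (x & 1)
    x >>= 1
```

Reverse lowest 5 bits of 99
`flags` takes the values: 0 → 1 → 3 → 6 → 12 → 24

Answer: 24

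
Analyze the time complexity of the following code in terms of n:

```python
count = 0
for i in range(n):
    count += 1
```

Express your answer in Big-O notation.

Each loop level contributes: n. Multiplying the contributions gives O(n).

Answer: O(n)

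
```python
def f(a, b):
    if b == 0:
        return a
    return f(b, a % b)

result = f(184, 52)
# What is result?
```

f(184, 52) -> f(52, 28) -> f(28, 24) -> f(24, 4) -> f(4, 0) -> 4

Answer: 4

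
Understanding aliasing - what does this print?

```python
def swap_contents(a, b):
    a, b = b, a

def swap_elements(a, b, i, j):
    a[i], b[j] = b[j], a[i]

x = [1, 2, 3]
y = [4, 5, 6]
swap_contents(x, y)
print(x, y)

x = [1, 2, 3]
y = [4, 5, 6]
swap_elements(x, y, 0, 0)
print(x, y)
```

Key concept: parameter rebinding vs mutation.
Step by step:
`x = [1, 2, 3]` → x = [1, 2, 3]
`y = [4, 5, 6]` → y = [4, 5, 6]
`swap_contents(x, y)` → no visible change to tracked variables
`print(x, y)` → prints [1, 2, 3] [4, 5, 6]
`x = [1, 2, 3]` → x = [1, 2, 3]
`y = [4, 5, 6]` → y = [4, 5, 6]
`swap_elements(x, y, 0, 0)` → x = [4, 2, 3]; y = [1, 5, 6]
`print(x, y)` → prints [4, 2, 3] [1, 5, 6]

Answer:
[1, 2, 3] [4, 5, 6]
[4, 2, 3] [1, 5, 6]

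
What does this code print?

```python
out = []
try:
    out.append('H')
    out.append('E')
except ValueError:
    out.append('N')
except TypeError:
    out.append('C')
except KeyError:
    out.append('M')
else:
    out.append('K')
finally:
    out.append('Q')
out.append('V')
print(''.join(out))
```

Execution trace: 'H' (try body) → 'E' (try body, no exception) → 'K' (else) → 'Q' (finally) → 'V' (after the try/except). Output: HEKQV

Answer: HEKQV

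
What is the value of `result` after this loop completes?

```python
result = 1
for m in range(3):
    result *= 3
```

3^3 = 27
`result` takes the values: 1 → 3 → 9 → 27

Answer: 27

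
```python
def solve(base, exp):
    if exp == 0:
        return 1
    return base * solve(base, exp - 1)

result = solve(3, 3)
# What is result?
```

solve(3, 3) = 3 * 3 * 3 = 27

Answer: 27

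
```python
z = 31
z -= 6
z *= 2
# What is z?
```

Trace:
`z = 31` → z = 31
`z -= 6` → z = 25
`z *= 2` → z = 50
So z = 50

Answer: 50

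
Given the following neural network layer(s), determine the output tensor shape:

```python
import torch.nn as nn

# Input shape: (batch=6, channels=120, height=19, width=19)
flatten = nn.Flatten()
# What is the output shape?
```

Input: (6, 120, 19, 19) -> Output: (6, 43320)

Answer: (6, 43320)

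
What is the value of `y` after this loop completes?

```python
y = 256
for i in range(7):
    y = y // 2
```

Halve 7 times: 256 // 2^7 = 2
`y` takes the values: 256 → 128 → 64 → 32 → 16 → 8 → 4 → 2

Answer: 2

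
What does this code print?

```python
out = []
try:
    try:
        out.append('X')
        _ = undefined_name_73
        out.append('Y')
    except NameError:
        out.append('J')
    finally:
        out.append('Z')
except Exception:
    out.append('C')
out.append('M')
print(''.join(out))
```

Execution trace: 'X' (inner try body) → 'J' (inner except NameError) → 'Z' (inner finally) → 'M' (after the try/except). Output: XJZM

Answer: XJZM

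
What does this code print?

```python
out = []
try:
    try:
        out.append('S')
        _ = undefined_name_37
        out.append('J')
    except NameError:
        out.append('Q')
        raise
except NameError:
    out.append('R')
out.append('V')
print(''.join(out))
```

Execution trace: 'S' (inner try body) → 'Q' (inner except NameError) → 'R' (outer except NameError) → 'V' (after the try/except). Output: SQRV

Answer: SQRV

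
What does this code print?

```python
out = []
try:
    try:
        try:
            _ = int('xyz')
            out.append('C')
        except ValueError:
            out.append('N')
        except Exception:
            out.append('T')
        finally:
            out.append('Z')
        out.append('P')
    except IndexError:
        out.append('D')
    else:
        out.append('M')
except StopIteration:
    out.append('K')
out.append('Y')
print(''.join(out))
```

Execution trace: 'N' (inner except ValueError) → 'Z' (inner finally) → 'P' (try body, no exception) → 'M' (else) → 'Y' (after the try/except). Output: NZPMY

Answer: NZPMY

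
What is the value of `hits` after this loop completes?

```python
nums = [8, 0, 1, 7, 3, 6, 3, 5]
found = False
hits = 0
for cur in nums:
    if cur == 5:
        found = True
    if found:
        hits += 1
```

Count elements after first 5 in [8, 0, 1, 7, 3, 6, 3, 5]
`hits` takes the values: 0 → 1

Answer: 1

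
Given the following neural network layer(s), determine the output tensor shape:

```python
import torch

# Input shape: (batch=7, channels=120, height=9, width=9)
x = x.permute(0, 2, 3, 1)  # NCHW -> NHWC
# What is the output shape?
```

Input: (7, 120, 9, 9) -> Output: (7, 9, 9, 120)

Answer: (7, 9, 9, 120)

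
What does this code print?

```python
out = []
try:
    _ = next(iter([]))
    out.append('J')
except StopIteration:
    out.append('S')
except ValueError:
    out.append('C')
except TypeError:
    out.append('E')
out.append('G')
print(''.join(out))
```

Execution trace: 'S' (except StopIteration) → 'G' (after the try/except). Output: SG

Answer: SG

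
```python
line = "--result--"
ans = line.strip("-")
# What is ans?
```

Trace:
`line = "--result--"` → line = '--result--'
`ans = line.strip("-")` → ans = 'result'
So ans = 'result'

Answer: 'result'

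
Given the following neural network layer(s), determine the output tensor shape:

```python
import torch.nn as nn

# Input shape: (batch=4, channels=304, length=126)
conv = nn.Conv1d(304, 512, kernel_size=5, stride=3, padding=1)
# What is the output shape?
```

Input: (4, 304, 126) -> Output: (4, 512, 42)

Answer: (4, 512, 42)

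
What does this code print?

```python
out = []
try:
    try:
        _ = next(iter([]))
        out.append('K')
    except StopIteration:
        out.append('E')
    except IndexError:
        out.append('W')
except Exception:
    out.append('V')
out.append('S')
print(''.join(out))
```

Execution trace: 'E' (inner except StopIteration) → 'S' (after the try/except). Output: ES

Answer: ES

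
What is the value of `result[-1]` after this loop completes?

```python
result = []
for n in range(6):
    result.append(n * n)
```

Last element of squares 0 to 5
`result` takes the values: [] → [0] → [0, 1] → [0, 1, 4] → [0, 1, 4, 9] → [0, 1, 4, 9, 16] → [0, 1, 4, 9, 16, 25]
So `result[-1]` = 25

Answer: 25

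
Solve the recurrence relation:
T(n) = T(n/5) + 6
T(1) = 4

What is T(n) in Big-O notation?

Each step divides n by 5 and adds 6. After log_5(n) steps we reach T(1)=4. So T(n) = 6·log_5(n) + 4 = O(log n).

Answer: O(log n)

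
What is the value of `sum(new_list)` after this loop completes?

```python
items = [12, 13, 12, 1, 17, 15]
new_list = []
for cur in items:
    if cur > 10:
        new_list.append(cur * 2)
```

Sum of doubled values > 10
`new_list` takes the values: [] → [24] → [24, 26] → [24, 26, 24] → [24, 26, 24, 34] → [24, 26, 24, 34, 30]
So `sum(new_list)` = 138

Answer: 138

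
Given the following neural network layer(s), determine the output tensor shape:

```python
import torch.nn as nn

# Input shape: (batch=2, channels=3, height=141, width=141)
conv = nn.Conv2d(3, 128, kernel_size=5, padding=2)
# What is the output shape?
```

Input: (2, 3, 141, 141) -> Output: (2, 128, 141, 141)

Answer: (2, 128, 141, 141)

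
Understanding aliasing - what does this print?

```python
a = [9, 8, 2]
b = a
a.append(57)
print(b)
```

Key concept: basic list aliasing.
Step by step:
`a = [9, 8, 2]` → a = [9, 8, 2]
`b = a` → b = [9, 8, 2] (same object as a)
`a.append(57)` → a = [9, 8, 2, 57] (same object as b); b = [9, 8, 2, 57] (same object as a)
`print(b)` → prints [9, 8, 2, 57]

Answer: [9, 8, 2, 57]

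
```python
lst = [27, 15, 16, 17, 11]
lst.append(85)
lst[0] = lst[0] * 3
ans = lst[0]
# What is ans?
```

Trace:
`lst = [27, 15, 16, 17, 11]` → lst = [27, 15, 16, 17, 11]
`lst.append(85)` → lst = [27, 15, 16, 17, 11, 85]
`lst[0] = lst[0] * 3` → lst = [81, 15, 16, 17, 11, 85]
`ans = lst[0]` → ans = 81
So ans = 81

Answer: 81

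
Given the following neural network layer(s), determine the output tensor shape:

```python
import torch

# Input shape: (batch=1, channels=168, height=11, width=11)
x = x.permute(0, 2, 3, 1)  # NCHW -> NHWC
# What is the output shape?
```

Input: (1, 168, 11, 11) -> Output: (1, 11, 11, 168)

Answer: (1, 11, 11, 168)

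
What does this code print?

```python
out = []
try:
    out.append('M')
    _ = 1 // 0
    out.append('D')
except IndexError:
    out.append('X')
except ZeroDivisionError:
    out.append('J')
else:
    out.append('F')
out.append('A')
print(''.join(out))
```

Execution trace: 'M' (try body) → 'J' (except ZeroDivisionError) → 'A' (after the try/except). Output: MJA

Answer: MJA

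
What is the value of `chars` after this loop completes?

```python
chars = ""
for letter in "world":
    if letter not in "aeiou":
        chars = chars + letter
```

Remove vowels from 'world'
`chars` takes the values: "" → "w" → "wr" → "wrl" → "wrld"

Answer: "wrld"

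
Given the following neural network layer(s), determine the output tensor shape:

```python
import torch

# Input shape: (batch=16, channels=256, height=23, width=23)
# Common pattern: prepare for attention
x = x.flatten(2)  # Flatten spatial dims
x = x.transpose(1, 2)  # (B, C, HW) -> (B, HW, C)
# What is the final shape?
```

Input: (16, 256, 23, 23) -> after flatten(2): (16, 256, 529) -> Output: (16, 529, 256)

Answer: (16, 529, 256)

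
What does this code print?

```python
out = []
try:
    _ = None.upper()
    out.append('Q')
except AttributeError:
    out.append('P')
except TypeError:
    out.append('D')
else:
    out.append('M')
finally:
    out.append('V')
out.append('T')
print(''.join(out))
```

Execution trace: 'P' (except AttributeError) → 'V' (finally) → 'T' (after the try/except). Output: PVT

Answer: PVT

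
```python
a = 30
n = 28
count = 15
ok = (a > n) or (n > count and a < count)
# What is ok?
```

Trace:
`a = 30` → a = 30
`n = 28` → n = 28
`count = 15` → count = 15
`ok = (a > n) or (n > count and a < count)` → ok = True
So ok = True

Answer: True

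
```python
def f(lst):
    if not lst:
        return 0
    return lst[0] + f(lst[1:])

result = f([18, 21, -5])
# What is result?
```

18 + 21 + (-5) + 0 = 34

Answer: 34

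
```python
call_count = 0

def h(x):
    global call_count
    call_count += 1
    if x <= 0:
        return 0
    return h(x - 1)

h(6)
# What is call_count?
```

Linear recursion stepping by 1: 7 calls from x=6 down to ≤0.

Answer: 7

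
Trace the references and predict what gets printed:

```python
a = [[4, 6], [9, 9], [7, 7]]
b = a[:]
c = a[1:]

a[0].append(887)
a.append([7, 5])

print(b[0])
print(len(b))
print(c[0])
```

Key concept: slice with nested mutation.
Step by step:
`a = [[4, 6], [9, 9], [7, 7]]` → a = [[4, 6], [9, 9], [7, 7]]
`b = a[:]` → b = [[4, 6], [9, 9], [7, 7]]
`c = a[1:]` → c = [[9, 9], [7, 7]]
`a[0].append(887)` → a = [[4, 6, 887], [9, 9], [7, 7]]; b = [[4, 6, 887], [9, 9], [7, 7]]
`a.append([7, 5])` → a = [[4, 6, 887], [9, 9], [7, 7], [7, 5]]
`print(b[0])` → prints [4, 6, 887]
`print(len(b))` → prints 3
`print(c[0])` → prints [9, 9]

Answer:
[4, 6, 887]
3
[9, 9]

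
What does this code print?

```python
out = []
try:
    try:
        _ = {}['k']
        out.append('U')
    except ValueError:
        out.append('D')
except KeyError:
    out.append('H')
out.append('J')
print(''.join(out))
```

Execution trace: 'H' (outer except KeyError) → 'J' (after the try/except). Output: HJ

Answer: HJ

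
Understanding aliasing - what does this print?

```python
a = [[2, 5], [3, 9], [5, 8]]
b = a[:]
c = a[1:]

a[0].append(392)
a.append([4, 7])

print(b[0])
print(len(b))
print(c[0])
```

Key concept: slice with nested mutation.
Step by step:
`a = [[2, 5], [3, 9], [5, 8]]` → a = [[2, 5], [3, 9], [5, 8]]
`b = a[:]` → b = [[2, 5], [3, 9], [5, 8]]
`c = a[1:]` → c = [[3, 9], [5, 8]]
`a[0].append(392)` → a = [[2, 5, 392], [3, 9], [5, 8]]; b = [[2, 5, 392], [3, 9], [5, 8]]
`a.append([4, 7])` → a = [[2, 5, 392], [3, 9], [5, 8], [4, 7]]
`print(b[0])` → prints [2, 5, 392]
`print(len(b))` → prints 3
`print(c[0])` → prints [3, 9]

Answer:
[2, 5, 392]
3
[3, 9]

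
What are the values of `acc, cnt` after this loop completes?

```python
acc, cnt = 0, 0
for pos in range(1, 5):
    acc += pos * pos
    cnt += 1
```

Sum of squares and count
`acc, cnt` takes the values: (0, 0) → (1, 0) → (1, 1) → (5, 1) → (5, 2) → (14, 2) → (14, 3) → (30, 3) → (30, 4)

Answer: 30, 4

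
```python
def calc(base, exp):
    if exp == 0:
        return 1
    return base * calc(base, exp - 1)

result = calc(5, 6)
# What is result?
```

calc(5, 6) = 5 * 5 * 5 * 5 * 5 * 5 = 15625

Answer: 15625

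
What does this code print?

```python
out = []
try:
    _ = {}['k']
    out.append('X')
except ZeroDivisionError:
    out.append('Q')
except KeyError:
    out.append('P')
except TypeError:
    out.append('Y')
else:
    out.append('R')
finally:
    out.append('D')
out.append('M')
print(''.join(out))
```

Execution trace: 'P' (except KeyError) → 'D' (finally) → 'M' (after the try/except). Output: PDM

Answer: PDM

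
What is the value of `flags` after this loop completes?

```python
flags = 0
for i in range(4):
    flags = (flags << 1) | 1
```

Build 4 consecutive 1-bits: 0b1111
`flags` takes the values: 0 → 1 → 3 → 7 → 15

Answer: 15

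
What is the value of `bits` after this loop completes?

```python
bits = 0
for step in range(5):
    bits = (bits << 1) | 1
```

Build 5 consecutive 1-bits: 0b11111
`bits` takes the values: 0 → 1 → 3 → 7 → 15 → 31

Answer: 31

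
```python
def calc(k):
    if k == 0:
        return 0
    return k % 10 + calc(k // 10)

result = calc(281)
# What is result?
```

Sum of digits of 281: 1 + 8 + 2 = 11

Answer: 11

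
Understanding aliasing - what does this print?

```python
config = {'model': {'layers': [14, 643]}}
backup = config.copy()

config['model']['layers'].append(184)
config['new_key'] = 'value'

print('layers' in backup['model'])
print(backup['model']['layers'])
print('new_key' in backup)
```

Key concept: shallow copy gotcha with nested dict.
Step by step:
`config = {'model': {'layers': [14, 643]}}` → config = {'model': {'layers': [14, 643]}}
`backup = config.copy()` → backup = {'model': {'layers': [14, 643]}}
`config['model']['layers'].append(184)` → config = {'model': {'layers': [14, 643, 184]}}; backup = {'model': {'layers': [14, 643, 184]}}
`config['new_key'] = 'value'` → config = {'model': {'layers': [14, 643, 184]}, 'new_key': 'value'}
`print('layers' in backup['model'])` → prints True
`print(backup['model']['layers'])` → prints [14, 643, 184]
`print('new_key' in backup)` → prints False

Answer:
True
[14, 643, 184]
False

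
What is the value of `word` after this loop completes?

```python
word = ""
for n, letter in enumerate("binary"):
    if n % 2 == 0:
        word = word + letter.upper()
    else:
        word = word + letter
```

Uppercase even positions in 'binary'
`word` takes the values: "" → "B" → "Bi" → "BiN" → "BiNa" → "BiNaR" → "BiNaRy"

Answer: "BiNaRy"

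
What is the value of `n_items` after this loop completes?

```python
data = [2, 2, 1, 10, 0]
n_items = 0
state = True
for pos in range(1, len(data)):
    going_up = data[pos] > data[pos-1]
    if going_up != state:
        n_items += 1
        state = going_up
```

Count direction changes in [2, 2, 1, 10, 0]
`n_items` takes the values: 0 → 1 → 2 → 3

Answer: 3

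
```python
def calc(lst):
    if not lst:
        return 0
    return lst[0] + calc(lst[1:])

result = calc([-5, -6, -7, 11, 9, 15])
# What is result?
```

(-5) + (-6) + (-7) + 11 + 9 + 15 + 0 = 17

Answer: 17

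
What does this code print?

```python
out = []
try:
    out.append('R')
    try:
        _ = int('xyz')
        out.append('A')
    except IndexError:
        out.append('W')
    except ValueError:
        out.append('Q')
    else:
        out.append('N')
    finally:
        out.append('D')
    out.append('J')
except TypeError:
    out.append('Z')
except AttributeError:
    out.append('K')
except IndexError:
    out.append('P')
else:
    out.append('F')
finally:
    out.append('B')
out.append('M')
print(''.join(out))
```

Execution trace: 'R' (try body) → 'Q' (inner except ValueError) → 'D' (inner finally) → 'J' (try body, no exception) → 'F' (else) → 'B' (finally) → 'M' (after the try/except). Output: RQDJFBM

Answer: RQDJFBM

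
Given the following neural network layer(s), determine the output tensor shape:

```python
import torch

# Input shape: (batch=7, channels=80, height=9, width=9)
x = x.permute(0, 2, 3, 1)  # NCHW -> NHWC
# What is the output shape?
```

Input: (7, 80, 9, 9) -> Output: (7, 9, 9, 80)

Answer: (7, 9, 9, 80)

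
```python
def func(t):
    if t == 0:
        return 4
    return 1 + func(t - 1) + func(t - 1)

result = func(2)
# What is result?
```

func(t) = 1 + 2·func(t-1), func(0)=4. Closed form: (4+1)·2^2 - 1 = 19.

Answer: 19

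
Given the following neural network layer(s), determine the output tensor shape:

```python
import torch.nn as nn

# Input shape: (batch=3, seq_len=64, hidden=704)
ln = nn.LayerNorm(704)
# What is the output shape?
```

Input: (3, 64, 704) -> Output: (3, 64, 704)

Answer: (3, 64, 704)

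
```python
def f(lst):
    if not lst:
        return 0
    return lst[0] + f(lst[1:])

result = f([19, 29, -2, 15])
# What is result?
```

19 + 29 + (-2) + 15 + 0 = 61

Answer: 61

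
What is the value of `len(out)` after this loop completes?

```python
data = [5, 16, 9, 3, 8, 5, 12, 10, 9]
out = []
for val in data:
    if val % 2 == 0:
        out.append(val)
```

Count even numbers in [5, 16, 9, 3, 8, 5, 12, 10, 9]
`out` takes the values: [] → [16] → [16, 8] → [16, 8, 12] → [16, 8, 12, 10]
So `len(out)` = 4

Answer: 4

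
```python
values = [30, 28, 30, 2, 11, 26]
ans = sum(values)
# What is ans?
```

Trace:
`values = [30, 28, 30, 2, 11, 26]` → values = [30, 28, 30, 2, 11, 26]
`ans = sum(values)` → ans = 127
So ans = 127

Answer: 127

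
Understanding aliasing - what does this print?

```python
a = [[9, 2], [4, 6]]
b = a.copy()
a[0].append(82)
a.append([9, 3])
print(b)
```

Key concept: shallow copy with nested lists.
Step by step:
`a = [[9, 2], [4, 6]]` → a = [[9, 2], [4, 6]]
`b = a.copy()` → b = [[9, 2], [4, 6]]
`a[0].append(82)` → a = [[9, 2, 82], [4, 6]]; b = [[9, 2, 82], [4, 6]]
`a.append([9, 3])` → a = [[9, 2, 82], [4, 6], [9, 3]]
`print(b)` → prints [[9, 2, 82], [4, 6]]

Answer: [[9, 2, 82], [4, 6]]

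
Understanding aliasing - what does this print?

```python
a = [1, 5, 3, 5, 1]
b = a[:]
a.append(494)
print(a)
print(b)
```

Key concept: slice [:] creates copy.
Step by step:
`a = [1, 5, 3, 5, 1]` → a = [1, 5, 3, 5, 1]
`b = a[:]` → b = [1, 5, 3, 5, 1]
`a.append(494)` → a = [1, 5, 3, 5, 1, 494]
`print(a)` → prints [1, 5, 3, 5, 1, 494]
`print(b)` → prints [1, 5, 3, 5, 1]

Answer:
[1, 5, 3, 5, 1, 494]
[1, 5, 3, 5, 1]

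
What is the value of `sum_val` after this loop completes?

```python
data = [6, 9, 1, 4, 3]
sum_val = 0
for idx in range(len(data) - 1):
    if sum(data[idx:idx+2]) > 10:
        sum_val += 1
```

Count windows with sum > 10
`sum_val` takes the values: 0 → 1

Answer: 1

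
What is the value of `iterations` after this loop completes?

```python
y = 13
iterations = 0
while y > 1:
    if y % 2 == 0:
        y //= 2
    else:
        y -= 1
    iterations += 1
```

Steps to reduce 13 to 1
`iterations` takes the values: 0 → 1 → 2 → 3 → 4 → 5

Answer: 5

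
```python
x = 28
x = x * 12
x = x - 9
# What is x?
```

Trace:
`x = 28` → x = 28
`x = x * 12` → x = 336
`x = x - 9` → x = 327
So x = 327

Answer: 327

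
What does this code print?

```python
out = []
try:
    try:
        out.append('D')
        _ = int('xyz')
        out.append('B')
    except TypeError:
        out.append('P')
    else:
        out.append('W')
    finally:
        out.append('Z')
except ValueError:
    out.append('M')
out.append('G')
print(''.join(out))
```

Execution trace: 'D' (try body) → 'Z' (finally) → 'M' (outer except ValueError) → 'G' (after the try/except). Output: DZMG

Answer: DZMG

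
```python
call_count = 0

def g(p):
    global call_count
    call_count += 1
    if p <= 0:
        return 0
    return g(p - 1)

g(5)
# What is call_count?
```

Linear recursion stepping by 1: 6 calls from p=5 down to ≤0.

Answer: 6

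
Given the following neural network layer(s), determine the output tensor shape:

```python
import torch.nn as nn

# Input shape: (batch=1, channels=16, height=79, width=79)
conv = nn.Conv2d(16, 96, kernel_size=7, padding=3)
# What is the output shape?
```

Input: (1, 16, 79, 79) -> Output: (1, 96, 79, 79)

Answer: (1, 96, 79, 79)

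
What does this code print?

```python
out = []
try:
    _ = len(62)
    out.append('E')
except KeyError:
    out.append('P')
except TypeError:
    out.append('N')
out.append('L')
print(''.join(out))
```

Execution trace: 'N' (except TypeError) → 'L' (after the try/except). Output: NL

Answer: NL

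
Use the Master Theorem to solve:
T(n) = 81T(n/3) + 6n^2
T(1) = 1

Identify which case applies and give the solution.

a=81, b=3, f(n)=6n^2. log_3(81) = 4. Since c=2 < 4, Case 1 applies: T(n) = Θ(n^log_b(a)) = O(n^4).

Answer: O(n^4) - Case 1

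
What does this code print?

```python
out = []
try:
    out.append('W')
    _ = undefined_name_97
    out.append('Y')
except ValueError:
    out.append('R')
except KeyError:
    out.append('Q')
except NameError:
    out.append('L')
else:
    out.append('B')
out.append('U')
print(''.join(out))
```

Execution trace: 'W' (try body) → 'L' (except NameError) → 'U' (after the try/except). Output: WLU

Answer: WLU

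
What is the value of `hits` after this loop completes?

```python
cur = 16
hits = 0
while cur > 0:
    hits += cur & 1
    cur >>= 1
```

Count set bits in 16 (binary: 0b10000)
`hits` takes the values: 0 → 1

Answer: 1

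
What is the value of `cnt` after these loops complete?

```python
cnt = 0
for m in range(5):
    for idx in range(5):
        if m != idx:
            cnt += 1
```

5² - 5 (exclude diagonal)
`cnt` takes the values: 0 → 1 → 2 → 3 → 4 → 5 → 6 → 7 → 8 → 9 → 10 → 11 → 12 → 13 → 14 → 15 → 16 → 17 → 18 → 19 → 20

Answer: 20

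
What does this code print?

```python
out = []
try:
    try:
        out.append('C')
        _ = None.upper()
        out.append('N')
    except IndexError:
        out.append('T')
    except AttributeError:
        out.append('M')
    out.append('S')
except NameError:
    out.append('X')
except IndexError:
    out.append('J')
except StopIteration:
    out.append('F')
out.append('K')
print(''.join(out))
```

Execution trace: 'C' (inner try body) → 'M' (inner except AttributeError) → 'S' (try body, no exception) → 'K' (after the try/except). Output: CMSK

Answer: CMSK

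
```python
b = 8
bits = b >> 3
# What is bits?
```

Trace:
`b = 8` → b = 8
`bits = b >> 3` → bits = 1
So bits = 1

Answer: 1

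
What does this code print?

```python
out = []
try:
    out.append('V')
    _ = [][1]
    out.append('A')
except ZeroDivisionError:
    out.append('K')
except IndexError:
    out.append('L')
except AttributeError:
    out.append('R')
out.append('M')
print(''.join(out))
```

Execution trace: 'V' (try body) → 'L' (except IndexError) → 'M' (after the try/except). Output: VLM

Answer: VLM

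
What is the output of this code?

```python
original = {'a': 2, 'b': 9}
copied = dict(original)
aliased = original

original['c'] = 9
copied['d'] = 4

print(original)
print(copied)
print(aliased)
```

Key concept: dict() creates copy, assignment creates alias.
Step by step:
`original = {'a': 2, 'b': 9}` → original = {'a': 2, 'b': 9}
`copied = dict(original)` → copied = {'a': 2, 'b': 9}
`aliased = original` → aliased = {'a': 2, 'b': 9} (same object as original)
`original['c'] = 9` → original = {'a': 2, 'b': 9, 'c': 9} (same object as aliased); aliased = {'a': 2, 'b': 9, 'c': 9} (same object as original)
`copied['d'] = 4` → copied = {'a': 2, 'b': 9, 'd': 4}
`print(original)` → prints {'a': 2, 'b': 9, 'c': 9}
`print(copied)` → prints {'a': 2, 'b': 9, 'd': 4}
`print(aliased)` → prints {'a': 2, 'b': 9, 'c': 9}

Answer:
{'a': 2, 'b': 9, 'c': 9}
{'a': 2, 'b': 9, 'd': 4}
{'a': 2, 'b': 9, 'c': 9}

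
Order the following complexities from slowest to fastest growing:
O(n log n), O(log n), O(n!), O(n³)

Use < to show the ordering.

Ordered by growth rate: O(log n) < O(n log n) < O(n³) < O(n!)

Answer: O(log n) < O(n log n) < O(n³) < O(n!)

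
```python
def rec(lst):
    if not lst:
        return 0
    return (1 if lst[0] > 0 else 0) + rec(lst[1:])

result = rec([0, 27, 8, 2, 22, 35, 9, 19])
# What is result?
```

Count of positive elements in [0, 27, 8, 2, 22, 35, 9, 19] = 7

Answer: 7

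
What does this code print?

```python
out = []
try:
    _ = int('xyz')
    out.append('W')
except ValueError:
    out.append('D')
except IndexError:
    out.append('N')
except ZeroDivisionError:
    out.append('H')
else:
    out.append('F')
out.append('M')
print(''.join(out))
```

Execution trace: 'D' (except ValueError) → 'M' (after the try/except). Output: DM

Answer: DM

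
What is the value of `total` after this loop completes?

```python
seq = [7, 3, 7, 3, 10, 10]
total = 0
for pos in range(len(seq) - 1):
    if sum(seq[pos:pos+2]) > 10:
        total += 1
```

Count windows with sum > 10
`total` takes the values: 0 → 1 → 2

Answer: 2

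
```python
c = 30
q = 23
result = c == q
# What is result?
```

Trace:
`c = 30` → c = 30
`q = 23` → q = 23
`result = c == q` → result = False
So result = False

Answer: False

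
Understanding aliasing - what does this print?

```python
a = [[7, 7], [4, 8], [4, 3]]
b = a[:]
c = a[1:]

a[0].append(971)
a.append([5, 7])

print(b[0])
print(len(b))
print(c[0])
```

Key concept: slice with nested mutation.
Step by step:
`a = [[7, 7], [4, 8], [4, 3]]` → a = [[7, 7], [4, 8], [4, 3]]
`b = a[:]` → b = [[7, 7], [4, 8], [4, 3]]
`c = a[1:]` → c = [[4, 8], [4, 3]]
`a[0].append(971)` → a = [[7, 7, 971], [4, 8], [4, 3]]; b = [[7, 7, 971], [4, 8], [4, 3]]
`a.append([5, 7])` → a = [[7, 7, 971], [4, 8], [4, 3], [5, 7]]
`print(b[0])` → prints [7, 7, 971]
`print(len(b))` → prints 3
`print(c[0])` → prints [4, 8]

Answer:
[7, 7, 971]
3
[4, 8]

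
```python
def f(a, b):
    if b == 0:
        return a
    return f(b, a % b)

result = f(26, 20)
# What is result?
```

f(26, 20) -> f(20, 6) -> f(6, 2) -> f(2, 0) -> 2

Answer: 2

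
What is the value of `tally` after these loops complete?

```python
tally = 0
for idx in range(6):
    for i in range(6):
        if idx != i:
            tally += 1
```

6² - 6 (exclude diagonal)
`tally` takes the values: 0 → 1 → 2 → 3 → 4 → 5 → 6 → 7 → 8 → 9 → 10 → 11 → 12 → 13 → 14 → 15 → 16 → 17 → 18 → 19 → 20 → 21 → 22 → 23 → 24 → 25 → 26 → 27 → 28 → 29 → 30

Answer: 30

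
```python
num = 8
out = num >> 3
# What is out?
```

Trace:
`num = 8` → num = 8
`out = num >> 3` → out = 1
So out = 1

Answer: 1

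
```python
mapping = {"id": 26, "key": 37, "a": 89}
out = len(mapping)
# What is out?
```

Trace:
`mapping = {"id": 26, "key": 37, "a": 89}` → mapping = {'id': 26, 'key': 37, 'a': 89}
`out = len(mapping)` → out = 3
So out = 3

Answer: 3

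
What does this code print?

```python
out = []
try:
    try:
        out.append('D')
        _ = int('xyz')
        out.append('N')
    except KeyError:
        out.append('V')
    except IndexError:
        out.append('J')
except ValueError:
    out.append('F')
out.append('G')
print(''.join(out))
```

Execution trace: 'D' (try body) → 'F' (outer except ValueError) → 'G' (after the try/except). Output: DFG

Answer: DFG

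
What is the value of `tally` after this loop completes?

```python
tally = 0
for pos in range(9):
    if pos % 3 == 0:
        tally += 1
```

Count numbers divisible by 3 in range(9)
`tally` takes the values: 0 → 1 → 2 → 3

Answer: 3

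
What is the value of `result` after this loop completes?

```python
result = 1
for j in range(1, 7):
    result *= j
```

6! = 720
`result` takes the values: 1 → 2 → 6 → 24 → 120 → 720

Answer: 720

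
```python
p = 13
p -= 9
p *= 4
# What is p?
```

Trace:
`p = 13` → p = 13
`p -= 9` → p = 4
`p *= 4` → p = 16
So p = 16

Answer: 16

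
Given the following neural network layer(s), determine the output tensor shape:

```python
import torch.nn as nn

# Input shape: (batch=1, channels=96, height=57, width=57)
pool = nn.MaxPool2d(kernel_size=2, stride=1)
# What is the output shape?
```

Input: (1, 96, 57, 57) -> Output: (1, 96, 56, 56)

Answer: (1, 96, 56, 56)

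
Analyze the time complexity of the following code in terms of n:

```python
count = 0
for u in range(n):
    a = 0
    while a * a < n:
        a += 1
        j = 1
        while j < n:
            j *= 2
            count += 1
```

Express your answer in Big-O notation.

Each loop level contributes: n × √n × log n. Multiplying the contributions gives O(n√n log n).

Answer: O(n√n log n)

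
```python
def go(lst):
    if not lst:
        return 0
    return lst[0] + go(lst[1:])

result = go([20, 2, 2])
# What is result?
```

20 + 2 + 2 + 0 = 24

Answer: 24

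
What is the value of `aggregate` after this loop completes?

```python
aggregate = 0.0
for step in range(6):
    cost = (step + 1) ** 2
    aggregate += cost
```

Sum of squared losses 1² + 2² + ... + 6²
`aggregate` takes the values: 0.0 → 1.0 → 5.0 → 14.0 → 30.0 → 55.0 → 91.0

Answer: 91.0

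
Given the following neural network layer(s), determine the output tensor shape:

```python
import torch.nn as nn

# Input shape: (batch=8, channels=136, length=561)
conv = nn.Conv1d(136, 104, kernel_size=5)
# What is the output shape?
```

Input: (8, 136, 561) -> Output: (8, 104, 557)

Answer: (8, 104, 557)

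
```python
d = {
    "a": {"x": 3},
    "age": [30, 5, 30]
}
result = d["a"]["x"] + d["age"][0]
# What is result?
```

Trace:
`d = { ...` → d = {'a': {'x': 3}, 'age': [30, 5, 30]}
`result = d["a"]["x"] + d["age"][0]` → result = 33
So result = 33

Answer: 33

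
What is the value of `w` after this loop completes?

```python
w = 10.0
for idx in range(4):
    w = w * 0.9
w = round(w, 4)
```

Exponential decay: 10.0 * 0.9^4
`w` takes the values: 10.0 → 9.0 → 8.1 → 7.29 → 6.561

Answer: 6.561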